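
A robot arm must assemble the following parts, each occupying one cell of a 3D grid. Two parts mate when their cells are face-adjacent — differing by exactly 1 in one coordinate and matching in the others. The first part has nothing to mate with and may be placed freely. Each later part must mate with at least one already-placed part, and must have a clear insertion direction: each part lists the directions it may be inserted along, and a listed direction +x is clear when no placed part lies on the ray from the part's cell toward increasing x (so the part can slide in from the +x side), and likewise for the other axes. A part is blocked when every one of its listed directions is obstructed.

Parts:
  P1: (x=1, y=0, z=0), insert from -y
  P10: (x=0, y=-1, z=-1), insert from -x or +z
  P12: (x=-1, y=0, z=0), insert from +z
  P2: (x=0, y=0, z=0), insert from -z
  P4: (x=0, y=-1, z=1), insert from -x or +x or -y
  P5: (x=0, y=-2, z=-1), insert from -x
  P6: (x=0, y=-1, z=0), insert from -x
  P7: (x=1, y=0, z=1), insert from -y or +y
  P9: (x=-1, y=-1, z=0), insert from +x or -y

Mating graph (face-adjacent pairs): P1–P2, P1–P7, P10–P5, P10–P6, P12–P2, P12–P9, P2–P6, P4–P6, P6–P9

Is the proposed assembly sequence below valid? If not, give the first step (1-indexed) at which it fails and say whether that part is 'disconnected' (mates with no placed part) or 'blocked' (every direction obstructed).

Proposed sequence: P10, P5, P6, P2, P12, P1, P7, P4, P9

Valid

1. P10@(0, -1, -1) [-x clear] — {P10}
2. P5@(0, -2, -1) [-x clear] — {P10, P5}
3. P6@(0, -1, 0) [-x clear] — {P10, P5, P6}
4. P2@(0, 0, 0) [-z clear] — {P10, P2, P5, P6}
5. P12@(-1, 0, 0) [+z clear] — {P10, P12, P2, P5, P6}
6. P1@(1, 0, 0) [-y clear] — {P1, P10, P12, P2, P5, P6}
7. P7@(1, 0, 1) [-y clear] — {P1, P10, P12, P2, P5, P6, P7}
8. P4@(0, -1, 1) [-x clear] — {P1, P10, P12, P2, P4, P5, P6, P7}
9. P9@(-1, -1, 0) [-y clear] — {P1, P10, P12, P2, P4, P5, P6, P7, P9}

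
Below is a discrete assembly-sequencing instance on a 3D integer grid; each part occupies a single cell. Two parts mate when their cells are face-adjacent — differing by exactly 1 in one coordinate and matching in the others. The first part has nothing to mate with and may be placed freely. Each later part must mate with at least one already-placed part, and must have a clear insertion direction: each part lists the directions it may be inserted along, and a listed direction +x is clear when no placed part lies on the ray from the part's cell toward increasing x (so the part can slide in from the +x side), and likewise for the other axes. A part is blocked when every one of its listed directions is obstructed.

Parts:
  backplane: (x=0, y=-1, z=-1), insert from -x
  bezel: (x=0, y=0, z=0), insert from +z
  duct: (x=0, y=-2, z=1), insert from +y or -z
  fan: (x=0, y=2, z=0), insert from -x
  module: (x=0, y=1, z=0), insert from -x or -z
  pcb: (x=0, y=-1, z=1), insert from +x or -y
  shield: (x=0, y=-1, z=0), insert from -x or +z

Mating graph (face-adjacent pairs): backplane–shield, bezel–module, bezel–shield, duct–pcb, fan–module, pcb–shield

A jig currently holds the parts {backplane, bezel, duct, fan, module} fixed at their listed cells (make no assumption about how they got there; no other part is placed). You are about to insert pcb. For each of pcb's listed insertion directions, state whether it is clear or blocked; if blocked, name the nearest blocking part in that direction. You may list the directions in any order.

+x: ray from pcb(0, -1, 1) has no placed part ⇒ clear
-y: nearest on ray is duct@(0, -2, 1) ⇒ blocked

+x: clear; -y: blocked by duct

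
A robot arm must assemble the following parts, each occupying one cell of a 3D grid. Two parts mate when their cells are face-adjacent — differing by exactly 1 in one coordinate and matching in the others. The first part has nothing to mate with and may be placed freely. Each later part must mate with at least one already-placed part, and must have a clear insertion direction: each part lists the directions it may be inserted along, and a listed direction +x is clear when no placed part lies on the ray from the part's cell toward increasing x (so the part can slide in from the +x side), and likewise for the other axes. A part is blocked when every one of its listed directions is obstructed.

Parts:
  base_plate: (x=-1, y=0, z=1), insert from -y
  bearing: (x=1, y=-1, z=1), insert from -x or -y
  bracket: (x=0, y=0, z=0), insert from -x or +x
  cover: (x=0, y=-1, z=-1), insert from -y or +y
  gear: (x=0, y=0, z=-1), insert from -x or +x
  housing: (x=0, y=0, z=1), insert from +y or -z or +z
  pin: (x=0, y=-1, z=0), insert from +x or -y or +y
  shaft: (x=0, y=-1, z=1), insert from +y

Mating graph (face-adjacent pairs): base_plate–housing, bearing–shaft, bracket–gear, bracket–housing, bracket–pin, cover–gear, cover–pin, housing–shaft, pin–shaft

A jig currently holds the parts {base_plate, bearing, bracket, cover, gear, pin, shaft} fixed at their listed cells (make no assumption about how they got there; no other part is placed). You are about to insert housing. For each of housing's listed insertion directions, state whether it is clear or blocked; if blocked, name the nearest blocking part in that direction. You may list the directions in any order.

+y: clear; +z: clear; -z: blocked by bracket

+y: ray from housing(0, 0, 1) has no placed part ⇒ clear
-z: nearest on ray is bracket@(0, 0, 0) ⇒ blocked
+z: ray from housing(0, 0, 1) has no placed part ⇒ clear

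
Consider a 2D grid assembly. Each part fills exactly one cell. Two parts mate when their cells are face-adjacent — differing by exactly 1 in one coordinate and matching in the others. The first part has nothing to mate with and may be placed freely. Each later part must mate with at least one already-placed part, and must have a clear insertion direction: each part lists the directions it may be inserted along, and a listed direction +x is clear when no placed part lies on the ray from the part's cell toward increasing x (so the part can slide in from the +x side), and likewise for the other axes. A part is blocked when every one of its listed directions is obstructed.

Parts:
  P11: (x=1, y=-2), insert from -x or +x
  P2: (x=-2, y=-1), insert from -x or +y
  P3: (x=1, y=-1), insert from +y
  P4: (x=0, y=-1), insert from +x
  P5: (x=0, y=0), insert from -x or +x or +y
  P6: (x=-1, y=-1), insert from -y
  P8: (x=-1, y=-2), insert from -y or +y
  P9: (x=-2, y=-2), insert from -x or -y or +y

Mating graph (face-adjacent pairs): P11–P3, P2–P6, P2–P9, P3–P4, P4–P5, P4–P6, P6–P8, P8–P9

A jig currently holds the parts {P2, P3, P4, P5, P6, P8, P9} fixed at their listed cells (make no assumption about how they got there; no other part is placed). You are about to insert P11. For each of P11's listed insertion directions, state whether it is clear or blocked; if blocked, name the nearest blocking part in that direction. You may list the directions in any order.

+x: clear; -x: blocked by P8

-x: nearest on ray is P8@(-1, -2) ⇒ blocked
+x: ray from P11(1, -2) has no placed part ⇒ clear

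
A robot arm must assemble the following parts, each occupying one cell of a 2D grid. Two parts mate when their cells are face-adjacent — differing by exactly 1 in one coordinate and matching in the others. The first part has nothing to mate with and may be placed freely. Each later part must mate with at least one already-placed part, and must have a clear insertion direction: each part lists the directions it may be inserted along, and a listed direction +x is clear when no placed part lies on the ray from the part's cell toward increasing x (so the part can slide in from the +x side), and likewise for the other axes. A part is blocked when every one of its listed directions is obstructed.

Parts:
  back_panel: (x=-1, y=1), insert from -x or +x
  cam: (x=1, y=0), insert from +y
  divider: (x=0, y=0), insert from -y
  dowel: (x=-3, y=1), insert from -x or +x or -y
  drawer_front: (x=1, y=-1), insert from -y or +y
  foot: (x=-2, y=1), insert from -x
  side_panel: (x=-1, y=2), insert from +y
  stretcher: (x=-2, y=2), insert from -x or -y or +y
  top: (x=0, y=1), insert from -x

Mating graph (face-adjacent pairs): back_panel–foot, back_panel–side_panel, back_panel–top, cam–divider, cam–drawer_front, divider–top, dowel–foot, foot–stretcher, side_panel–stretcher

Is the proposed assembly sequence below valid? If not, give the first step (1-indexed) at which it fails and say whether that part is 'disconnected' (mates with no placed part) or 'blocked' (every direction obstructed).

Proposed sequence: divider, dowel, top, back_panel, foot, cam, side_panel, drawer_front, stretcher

1. divider@(0, 0) [-y clear] — {divider}
2. dowel@(-3, 1) — no placed neighbour ⇒ disconnected

Invalid at step 2 (disconnected)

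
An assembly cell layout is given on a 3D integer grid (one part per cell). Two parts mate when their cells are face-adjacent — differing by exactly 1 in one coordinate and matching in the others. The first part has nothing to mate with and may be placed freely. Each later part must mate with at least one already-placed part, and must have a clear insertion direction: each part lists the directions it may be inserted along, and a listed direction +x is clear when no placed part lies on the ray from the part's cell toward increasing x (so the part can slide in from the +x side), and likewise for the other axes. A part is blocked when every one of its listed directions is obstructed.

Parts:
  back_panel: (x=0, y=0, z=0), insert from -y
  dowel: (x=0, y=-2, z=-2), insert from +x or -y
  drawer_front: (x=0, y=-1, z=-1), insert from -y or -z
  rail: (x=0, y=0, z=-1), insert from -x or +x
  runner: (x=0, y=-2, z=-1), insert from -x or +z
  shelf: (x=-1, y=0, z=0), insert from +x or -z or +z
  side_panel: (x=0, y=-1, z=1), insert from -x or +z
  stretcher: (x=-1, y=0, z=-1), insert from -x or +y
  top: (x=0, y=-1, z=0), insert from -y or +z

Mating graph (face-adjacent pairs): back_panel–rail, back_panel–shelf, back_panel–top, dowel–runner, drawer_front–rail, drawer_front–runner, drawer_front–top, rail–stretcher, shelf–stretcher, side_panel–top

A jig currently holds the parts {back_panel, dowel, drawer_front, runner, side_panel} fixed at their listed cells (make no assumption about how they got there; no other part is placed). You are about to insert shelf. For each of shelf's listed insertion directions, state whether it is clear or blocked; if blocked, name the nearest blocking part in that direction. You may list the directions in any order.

+x: nearest on ray is back_panel@(0, 0, 0) ⇒ blocked
-z: ray from shelf(-1, 0, 0) has no placed part ⇒ clear
+z: ray from shelf(-1, 0, 0) has no placed part ⇒ clear

+x: blocked by back_panel; +z: clear; -z: clear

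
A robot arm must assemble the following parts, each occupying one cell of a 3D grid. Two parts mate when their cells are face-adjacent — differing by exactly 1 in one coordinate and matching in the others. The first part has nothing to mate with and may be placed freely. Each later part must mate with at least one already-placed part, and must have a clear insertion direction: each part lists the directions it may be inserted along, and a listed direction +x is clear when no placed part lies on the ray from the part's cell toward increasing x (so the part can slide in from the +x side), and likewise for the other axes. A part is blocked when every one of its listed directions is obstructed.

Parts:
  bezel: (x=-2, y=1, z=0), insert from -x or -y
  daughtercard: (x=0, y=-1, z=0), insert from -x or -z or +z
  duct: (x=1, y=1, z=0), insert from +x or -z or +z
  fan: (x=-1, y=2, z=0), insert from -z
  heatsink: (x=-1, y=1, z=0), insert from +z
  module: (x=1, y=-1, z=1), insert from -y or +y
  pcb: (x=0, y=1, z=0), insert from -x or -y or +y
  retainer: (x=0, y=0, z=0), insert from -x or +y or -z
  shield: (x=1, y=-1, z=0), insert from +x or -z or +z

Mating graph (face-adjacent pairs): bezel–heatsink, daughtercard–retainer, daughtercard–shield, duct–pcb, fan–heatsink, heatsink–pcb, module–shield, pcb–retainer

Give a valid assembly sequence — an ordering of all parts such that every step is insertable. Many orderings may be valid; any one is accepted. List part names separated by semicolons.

module; shield; daughtercard; retainer; pcb; heatsink; fan; bezel; duct

1. module@(1, -1, 1) [-y clear] — {module}
2. shield@(1, -1, 0) [+x clear] — {module, shield}
3. daughtercard@(0, -1, 0) [-x clear] — {daughtercard, module, shield}
4. retainer@(0, 0, 0) [-x clear] — {daughtercard, module, retainer, shield}
5. pcb@(0, 1, 0) [-x clear] — {daughtercard, module, pcb, retainer, shield}
6. heatsink@(-1, 1, 0) [+z clear] — {daughtercard, heatsink, module, pcb, retainer, shield}
7. fan@(-1, 2, 0) [-z clear] — {daughtercard, fan, heatsink, module, pcb, retainer, shield}
8. bezel@(-2, 1, 0) [-x clear] — {bezel, daughtercard, fan, heatsink, module, pcb, retainer, shield}
9. duct@(1, 1, 0) [+x clear] — {bezel, daughtercard, duct, fan, heatsink, module, pcb, retainer, shield}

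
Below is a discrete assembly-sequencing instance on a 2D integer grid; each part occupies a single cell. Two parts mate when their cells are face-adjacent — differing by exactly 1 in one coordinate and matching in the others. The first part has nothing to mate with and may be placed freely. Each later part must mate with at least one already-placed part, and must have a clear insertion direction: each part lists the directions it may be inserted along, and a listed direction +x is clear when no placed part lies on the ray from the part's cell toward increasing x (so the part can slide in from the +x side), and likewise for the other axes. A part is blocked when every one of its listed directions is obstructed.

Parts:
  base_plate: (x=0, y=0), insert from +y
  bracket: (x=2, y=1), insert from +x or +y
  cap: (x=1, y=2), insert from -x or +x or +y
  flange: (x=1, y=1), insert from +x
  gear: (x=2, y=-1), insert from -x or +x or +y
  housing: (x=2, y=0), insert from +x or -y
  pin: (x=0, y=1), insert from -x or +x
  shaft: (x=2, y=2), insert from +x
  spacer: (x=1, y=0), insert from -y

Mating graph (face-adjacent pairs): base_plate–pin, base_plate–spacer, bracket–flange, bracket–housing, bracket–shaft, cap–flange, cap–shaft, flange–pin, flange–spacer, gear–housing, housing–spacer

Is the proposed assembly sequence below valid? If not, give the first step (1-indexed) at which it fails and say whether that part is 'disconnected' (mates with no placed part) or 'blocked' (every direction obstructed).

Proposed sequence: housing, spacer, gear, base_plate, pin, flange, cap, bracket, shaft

1. housing@(2, 0) [+x clear] — {housing}
2. spacer@(1, 0) [-y clear] — {housing, spacer}
3. gear@(2, -1) [-x clear] — {gear, housing, spacer}
4. base_plate@(0, 0) [+y clear] — {base_plate, gear, housing, spacer}
5. pin@(0, 1) [-x clear] — {base_plate, gear, housing, pin, spacer}
6. flange@(1, 1) [+x clear] — {base_plate, flange, gear, housing, pin, spacer}
7. cap@(1, 2) [-x clear] — {base_plate, cap, flange, gear, housing, pin, spacer}
8. bracket@(2, 1) [+x clear] — {base_plate, bracket, cap, flange, gear, housing, pin, spacer}
9. shaft@(2, 2) [+x clear] — {base_plate, bracket, cap, flange, gear, housing, pin, shaft, spacer}

Valid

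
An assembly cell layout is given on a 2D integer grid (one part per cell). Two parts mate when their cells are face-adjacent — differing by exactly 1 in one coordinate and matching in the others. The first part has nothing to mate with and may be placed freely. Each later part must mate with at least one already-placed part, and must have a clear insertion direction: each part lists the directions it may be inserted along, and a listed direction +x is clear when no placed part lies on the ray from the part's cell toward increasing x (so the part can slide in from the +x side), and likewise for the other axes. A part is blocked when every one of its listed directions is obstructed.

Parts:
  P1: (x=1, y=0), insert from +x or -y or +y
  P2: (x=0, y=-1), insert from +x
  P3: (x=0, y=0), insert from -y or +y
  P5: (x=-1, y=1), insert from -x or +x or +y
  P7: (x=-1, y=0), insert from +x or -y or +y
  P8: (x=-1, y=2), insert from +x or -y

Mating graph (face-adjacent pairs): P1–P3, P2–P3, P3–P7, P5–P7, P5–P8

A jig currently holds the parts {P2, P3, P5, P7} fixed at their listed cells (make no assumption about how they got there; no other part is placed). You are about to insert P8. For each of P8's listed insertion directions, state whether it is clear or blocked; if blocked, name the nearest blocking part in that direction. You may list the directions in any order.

+x: ray from P8(-1, 2) has no placed part ⇒ clear
-y: nearest on ray is P5@(-1, 1) ⇒ blocked

+x: clear; -y: blocked by P5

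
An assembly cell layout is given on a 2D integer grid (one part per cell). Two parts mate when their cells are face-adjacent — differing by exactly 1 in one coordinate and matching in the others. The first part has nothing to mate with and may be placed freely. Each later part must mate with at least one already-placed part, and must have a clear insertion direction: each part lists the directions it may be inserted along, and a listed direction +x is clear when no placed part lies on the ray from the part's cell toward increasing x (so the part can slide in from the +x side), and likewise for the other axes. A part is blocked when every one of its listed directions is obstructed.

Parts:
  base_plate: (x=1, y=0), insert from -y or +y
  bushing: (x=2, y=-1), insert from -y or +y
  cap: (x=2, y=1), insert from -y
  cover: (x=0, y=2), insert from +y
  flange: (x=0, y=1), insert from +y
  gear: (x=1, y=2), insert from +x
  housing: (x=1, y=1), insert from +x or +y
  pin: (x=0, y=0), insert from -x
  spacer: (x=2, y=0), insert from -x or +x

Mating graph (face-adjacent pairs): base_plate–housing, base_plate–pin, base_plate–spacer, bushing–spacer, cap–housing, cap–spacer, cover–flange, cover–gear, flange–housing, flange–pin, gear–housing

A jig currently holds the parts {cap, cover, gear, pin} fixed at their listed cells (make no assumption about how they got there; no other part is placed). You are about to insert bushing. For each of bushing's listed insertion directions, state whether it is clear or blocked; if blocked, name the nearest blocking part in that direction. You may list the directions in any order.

+y: blocked by cap; -y: clear

-y: ray from bushing(2, -1) has no placed part ⇒ clear
+y: nearest on ray is cap@(2, 1) ⇒ blocked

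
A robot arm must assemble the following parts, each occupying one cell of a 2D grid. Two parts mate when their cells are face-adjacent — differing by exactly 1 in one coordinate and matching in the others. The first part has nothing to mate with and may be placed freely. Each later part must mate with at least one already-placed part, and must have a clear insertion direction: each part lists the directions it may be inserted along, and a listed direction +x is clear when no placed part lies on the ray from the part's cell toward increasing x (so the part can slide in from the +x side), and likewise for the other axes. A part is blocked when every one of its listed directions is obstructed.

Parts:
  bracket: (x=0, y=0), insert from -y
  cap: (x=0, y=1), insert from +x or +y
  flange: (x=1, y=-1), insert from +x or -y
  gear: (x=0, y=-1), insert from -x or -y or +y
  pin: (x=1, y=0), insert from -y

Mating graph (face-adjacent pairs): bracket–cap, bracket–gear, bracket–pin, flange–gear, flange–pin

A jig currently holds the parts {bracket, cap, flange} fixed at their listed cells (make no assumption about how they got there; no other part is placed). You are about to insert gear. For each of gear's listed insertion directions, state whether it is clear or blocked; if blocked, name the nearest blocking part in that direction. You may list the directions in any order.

-x: ray from gear(0, -1) has no placed part ⇒ clear
-y: ray from gear(0, -1) has no placed part ⇒ clear
+y: nearest on ray is bracket@(0, 0) ⇒ blocked

+y: blocked by bracket; -x: clear; -y: clear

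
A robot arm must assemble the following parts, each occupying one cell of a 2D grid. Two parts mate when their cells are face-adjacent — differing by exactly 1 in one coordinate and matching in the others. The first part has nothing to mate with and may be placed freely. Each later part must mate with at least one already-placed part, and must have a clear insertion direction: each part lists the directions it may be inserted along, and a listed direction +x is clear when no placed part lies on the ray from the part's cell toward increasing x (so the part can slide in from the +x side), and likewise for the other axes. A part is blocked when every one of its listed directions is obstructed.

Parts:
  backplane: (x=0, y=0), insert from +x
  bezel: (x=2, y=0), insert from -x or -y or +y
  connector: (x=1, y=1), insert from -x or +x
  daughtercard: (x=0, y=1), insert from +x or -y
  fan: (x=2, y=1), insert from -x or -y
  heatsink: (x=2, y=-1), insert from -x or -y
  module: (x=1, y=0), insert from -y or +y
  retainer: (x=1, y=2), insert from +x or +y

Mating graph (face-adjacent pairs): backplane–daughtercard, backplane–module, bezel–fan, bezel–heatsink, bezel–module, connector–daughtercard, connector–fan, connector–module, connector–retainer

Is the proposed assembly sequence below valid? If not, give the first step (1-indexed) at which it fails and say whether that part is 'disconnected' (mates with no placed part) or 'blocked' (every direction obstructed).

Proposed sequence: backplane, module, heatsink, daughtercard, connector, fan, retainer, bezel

1. backplane@(0, 0) [+x clear] — {backplane}
2. module@(1, 0) [-y clear] — {backplane, module}
3. heatsink@(2, -1) — no placed neighbour ⇒ disconnected

Invalid at step 3 (disconnected)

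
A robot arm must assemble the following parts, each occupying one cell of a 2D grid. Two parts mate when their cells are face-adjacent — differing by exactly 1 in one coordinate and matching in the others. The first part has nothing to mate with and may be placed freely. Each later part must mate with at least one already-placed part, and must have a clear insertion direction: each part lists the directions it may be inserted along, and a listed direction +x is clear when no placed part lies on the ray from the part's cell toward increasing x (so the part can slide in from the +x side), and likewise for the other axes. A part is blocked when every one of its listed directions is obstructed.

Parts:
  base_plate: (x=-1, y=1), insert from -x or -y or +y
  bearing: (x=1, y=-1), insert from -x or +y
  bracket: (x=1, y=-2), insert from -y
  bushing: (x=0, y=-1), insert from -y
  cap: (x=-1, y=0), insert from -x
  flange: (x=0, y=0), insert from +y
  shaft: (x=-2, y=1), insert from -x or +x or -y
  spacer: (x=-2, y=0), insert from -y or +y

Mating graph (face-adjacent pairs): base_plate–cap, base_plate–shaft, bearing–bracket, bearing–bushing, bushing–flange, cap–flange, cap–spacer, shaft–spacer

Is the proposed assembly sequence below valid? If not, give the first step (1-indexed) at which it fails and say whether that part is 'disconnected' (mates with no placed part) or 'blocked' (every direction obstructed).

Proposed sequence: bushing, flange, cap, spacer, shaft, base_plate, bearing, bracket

1. bushing@(0, -1) [-y clear] — {bushing}
2. flange@(0, 0) [+y clear] — {bushing, flange}
3. cap@(-1, 0) [-x clear] — {bushing, cap, flange}
4. spacer@(-2, 0) [-y clear] — {bushing, cap, flange, spacer}
5. shaft@(-2, 1) [-x clear] — {bushing, cap, flange, shaft, spacer}
6. base_plate@(-1, 1) [+y clear] — {base_plate, bushing, cap, flange, shaft, spacer}
7. bearing@(1, -1) [+y clear] — {base_plate, bearing, bushing, cap, flange, shaft, spacer}
8. bracket@(1, -2) [-y clear] — {base_plate, bearing, bracket, bushing, cap, flange, shaft, spacer}

Valid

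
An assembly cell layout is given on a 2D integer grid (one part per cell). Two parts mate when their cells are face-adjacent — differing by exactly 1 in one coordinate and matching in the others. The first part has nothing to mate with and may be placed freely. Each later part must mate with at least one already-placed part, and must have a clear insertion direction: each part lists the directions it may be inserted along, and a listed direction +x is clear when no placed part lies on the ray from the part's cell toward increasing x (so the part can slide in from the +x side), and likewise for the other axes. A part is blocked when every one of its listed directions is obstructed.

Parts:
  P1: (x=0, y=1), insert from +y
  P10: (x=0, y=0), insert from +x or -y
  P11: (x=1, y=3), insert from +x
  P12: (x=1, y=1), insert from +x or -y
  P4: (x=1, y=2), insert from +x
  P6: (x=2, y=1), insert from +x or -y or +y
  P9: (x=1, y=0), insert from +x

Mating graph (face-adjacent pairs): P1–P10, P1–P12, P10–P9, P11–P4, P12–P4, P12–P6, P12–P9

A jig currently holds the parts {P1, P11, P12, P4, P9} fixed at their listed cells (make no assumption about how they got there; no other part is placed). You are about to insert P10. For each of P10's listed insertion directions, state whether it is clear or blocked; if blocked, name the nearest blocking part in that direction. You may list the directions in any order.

+x: nearest on ray is P9@(1, 0) ⇒ blocked
-y: ray from P10(0, 0) has no placed part ⇒ clear

+x: blocked by P9; -y: clear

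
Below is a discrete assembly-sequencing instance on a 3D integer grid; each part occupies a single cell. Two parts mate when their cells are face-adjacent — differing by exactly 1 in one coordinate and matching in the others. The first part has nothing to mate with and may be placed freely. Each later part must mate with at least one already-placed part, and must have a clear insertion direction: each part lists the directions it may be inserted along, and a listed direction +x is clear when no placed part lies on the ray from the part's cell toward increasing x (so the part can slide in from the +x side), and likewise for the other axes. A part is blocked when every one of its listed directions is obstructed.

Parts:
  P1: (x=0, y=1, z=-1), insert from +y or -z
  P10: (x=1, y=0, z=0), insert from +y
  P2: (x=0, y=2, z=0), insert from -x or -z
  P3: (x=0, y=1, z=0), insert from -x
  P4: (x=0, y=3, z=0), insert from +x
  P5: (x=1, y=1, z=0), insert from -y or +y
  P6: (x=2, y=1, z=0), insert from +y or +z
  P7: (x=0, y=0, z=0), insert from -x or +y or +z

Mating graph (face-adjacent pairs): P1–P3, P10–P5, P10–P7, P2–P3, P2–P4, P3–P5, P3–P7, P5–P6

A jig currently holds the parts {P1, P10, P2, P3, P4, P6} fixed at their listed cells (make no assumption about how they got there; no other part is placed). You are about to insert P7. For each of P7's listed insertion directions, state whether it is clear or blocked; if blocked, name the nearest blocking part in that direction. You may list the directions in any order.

+y: blocked by P3; +z: clear; -x: clear

-x: ray from P7(0, 0, 0) has no placed part ⇒ clear
+y: nearest on ray is P3@(0, 1, 0) ⇒ blocked
+z: ray from P7(0, 0, 0) has no placed part ⇒ clear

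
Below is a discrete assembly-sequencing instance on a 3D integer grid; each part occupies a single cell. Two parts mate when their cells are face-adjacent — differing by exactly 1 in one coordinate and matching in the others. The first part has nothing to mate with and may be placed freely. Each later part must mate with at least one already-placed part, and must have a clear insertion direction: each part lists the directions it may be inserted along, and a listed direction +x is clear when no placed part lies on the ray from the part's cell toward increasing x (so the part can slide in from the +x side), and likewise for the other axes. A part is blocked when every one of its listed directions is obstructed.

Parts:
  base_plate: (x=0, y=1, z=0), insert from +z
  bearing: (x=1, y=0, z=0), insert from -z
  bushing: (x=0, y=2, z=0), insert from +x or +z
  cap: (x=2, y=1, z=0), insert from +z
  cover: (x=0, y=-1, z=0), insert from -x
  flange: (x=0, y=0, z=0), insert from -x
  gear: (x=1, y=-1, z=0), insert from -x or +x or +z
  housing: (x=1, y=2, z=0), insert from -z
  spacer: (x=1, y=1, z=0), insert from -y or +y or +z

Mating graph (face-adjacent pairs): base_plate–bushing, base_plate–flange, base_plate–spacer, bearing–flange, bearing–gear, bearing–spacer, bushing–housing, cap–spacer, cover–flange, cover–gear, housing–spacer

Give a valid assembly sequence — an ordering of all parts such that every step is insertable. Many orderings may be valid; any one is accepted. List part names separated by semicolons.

1. cover@(0, -1, 0) [-x clear] — {cover}
2. gear@(1, -1, 0) [+x clear] — {cover, gear}
3. bearing@(1, 0, 0) [-z clear] — {bearing, cover, gear}
4. spacer@(1, 1, 0) [+y clear] — {bearing, cover, gear, spacer}
5. cap@(2, 1, 0) [+z clear] — {bearing, cap, cover, gear, spacer}
6. housing@(1, 2, 0) [-z clear] — {bearing, cap, cover, gear, housing, spacer}
7. base_plate@(0, 1, 0) [+z clear] — {base_plate, bearing, cap, cover, gear, housing, spacer}
8. flange@(0, 0, 0) [-x clear] — {base_plate, bearing, cap, cover, flange, gear, housing, spacer}
9. bushing@(0, 2, 0) [+z clear] — {base_plate, bearing, bushing, cap, cover, flange, gear, housing, spacer}

cover; gear; bearing; spacer; cap; housing; base_plate; flange; bushing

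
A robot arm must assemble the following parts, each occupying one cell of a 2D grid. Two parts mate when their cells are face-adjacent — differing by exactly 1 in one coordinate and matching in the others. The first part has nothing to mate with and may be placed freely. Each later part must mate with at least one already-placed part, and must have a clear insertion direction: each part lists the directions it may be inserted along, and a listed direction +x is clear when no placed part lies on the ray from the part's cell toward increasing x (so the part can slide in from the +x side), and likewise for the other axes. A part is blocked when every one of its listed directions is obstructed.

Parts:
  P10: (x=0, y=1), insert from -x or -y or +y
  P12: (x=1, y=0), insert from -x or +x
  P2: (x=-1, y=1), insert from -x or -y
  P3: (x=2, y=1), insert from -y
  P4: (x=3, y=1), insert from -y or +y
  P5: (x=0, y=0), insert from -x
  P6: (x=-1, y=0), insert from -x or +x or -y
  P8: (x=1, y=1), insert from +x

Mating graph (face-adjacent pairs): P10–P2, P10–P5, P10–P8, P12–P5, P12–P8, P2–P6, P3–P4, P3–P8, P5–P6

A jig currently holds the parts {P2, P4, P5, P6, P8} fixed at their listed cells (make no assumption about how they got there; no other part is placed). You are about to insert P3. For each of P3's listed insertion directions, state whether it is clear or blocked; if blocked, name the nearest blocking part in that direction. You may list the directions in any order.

-y: clear

-y: ray from P3(2, 1) has no placed part ⇒ clear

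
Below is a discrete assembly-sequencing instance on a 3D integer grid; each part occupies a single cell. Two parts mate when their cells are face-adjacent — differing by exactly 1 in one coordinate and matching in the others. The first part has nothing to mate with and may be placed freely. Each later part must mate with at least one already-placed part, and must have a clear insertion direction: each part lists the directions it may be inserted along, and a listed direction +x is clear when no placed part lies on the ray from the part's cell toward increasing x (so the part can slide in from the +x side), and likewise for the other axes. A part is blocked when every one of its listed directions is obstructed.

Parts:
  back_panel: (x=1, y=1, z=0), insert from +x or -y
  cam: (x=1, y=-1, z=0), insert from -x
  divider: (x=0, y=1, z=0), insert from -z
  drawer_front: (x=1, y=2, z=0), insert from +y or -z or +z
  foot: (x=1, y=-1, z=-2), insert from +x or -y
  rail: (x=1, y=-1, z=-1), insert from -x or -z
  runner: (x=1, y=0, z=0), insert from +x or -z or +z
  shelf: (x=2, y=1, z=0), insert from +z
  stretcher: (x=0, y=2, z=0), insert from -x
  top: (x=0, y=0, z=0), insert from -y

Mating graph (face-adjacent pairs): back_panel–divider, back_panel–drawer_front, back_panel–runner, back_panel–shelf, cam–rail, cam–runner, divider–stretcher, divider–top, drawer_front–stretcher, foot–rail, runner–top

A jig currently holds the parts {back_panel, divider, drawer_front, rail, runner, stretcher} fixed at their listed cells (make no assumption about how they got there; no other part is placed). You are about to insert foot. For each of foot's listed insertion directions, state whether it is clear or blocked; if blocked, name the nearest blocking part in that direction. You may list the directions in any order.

+x: clear; -y: clear

+x: ray from foot(1, -1, -2) has no placed part ⇒ clear
-y: ray from foot(1, -1, -2) has no placed part ⇒ clear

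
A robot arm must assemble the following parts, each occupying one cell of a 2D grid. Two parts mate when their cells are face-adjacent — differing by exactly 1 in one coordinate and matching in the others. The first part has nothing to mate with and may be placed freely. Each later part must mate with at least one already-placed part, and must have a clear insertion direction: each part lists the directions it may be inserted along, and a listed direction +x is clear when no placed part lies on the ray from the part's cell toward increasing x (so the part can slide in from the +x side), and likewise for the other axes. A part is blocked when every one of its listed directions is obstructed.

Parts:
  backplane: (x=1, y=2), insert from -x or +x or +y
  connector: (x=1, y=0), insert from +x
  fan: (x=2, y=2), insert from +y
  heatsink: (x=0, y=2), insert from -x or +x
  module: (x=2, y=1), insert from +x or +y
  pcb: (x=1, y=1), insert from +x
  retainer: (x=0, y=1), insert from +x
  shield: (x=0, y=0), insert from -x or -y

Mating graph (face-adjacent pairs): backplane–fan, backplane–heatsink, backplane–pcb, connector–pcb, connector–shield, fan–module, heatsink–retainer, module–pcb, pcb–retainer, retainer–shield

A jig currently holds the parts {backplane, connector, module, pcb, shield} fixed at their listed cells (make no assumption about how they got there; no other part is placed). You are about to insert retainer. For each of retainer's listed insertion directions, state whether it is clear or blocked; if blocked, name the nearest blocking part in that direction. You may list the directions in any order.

+x: nearest on ray is pcb@(1, 1) ⇒ blocked

+x: blocked by pcb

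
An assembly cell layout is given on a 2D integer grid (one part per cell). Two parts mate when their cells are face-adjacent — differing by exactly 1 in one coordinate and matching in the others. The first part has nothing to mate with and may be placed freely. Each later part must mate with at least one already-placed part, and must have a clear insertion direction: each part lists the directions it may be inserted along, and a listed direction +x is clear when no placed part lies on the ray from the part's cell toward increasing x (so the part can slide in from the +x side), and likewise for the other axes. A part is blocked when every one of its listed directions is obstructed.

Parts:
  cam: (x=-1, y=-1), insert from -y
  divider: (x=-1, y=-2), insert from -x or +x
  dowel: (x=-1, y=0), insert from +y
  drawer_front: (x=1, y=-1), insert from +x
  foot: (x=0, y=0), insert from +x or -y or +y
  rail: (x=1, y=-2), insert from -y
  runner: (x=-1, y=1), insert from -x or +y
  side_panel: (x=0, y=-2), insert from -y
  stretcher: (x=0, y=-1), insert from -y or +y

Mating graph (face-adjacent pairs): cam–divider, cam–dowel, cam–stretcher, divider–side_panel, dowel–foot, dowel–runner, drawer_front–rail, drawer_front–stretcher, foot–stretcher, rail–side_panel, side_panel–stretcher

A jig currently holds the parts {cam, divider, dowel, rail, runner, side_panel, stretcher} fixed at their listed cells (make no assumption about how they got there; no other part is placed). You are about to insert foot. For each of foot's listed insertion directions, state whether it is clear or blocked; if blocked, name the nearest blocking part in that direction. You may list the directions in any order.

+x: ray from foot(0, 0) has no placed part ⇒ clear
-y: nearest on ray is stretcher@(0, -1) ⇒ blocked
+y: ray from foot(0, 0) has no placed part ⇒ clear

+x: clear; +y: clear; -y: blocked by stretcher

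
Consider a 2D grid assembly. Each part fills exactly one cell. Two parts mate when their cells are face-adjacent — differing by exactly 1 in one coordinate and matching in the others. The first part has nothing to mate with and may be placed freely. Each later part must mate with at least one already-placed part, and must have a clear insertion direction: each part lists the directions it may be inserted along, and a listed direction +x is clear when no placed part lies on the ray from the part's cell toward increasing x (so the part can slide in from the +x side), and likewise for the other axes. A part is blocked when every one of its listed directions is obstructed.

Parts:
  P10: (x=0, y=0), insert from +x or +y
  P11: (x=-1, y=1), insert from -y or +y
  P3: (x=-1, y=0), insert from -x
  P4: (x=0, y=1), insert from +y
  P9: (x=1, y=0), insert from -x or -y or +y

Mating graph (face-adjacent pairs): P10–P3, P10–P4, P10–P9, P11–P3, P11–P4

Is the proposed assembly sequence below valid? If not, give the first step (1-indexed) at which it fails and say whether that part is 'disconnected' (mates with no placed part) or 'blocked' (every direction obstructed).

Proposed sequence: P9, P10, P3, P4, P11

1. P9@(1, 0) [-x clear] — {P9}
2. P10@(0, 0) [+y clear] — {P10, P9}
3. P3@(-1, 0) [-x clear] — {P10, P3, P9}
4. P4@(0, 1) [+y clear] — {P10, P3, P4, P9}
5. P11@(-1, 1) [+y clear] — {P10, P11, P3, P4, P9}

Valid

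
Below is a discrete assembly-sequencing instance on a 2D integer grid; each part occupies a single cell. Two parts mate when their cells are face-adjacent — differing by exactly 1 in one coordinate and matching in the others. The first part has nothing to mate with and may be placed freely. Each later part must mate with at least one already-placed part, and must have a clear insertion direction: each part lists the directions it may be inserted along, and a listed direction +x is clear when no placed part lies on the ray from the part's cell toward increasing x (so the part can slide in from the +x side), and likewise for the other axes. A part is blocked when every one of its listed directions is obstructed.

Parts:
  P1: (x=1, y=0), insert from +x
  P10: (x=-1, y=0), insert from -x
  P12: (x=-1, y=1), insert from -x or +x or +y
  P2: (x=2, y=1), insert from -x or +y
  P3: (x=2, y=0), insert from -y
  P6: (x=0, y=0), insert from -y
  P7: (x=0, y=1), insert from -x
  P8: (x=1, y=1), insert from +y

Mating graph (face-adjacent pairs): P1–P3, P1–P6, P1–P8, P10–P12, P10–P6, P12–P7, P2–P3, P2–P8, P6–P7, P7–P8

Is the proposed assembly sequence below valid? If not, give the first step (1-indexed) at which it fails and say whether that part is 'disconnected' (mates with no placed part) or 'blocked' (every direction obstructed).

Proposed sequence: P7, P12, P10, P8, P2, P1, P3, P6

1. P7@(0, 1) [-x clear] — {P7}
2. P12@(-1, 1) [-x clear] — {P12, P7}
3. P10@(-1, 0) [-x clear] — {P10, P12, P7}
4. P8@(1, 1) [+y clear] — {P10, P12, P7, P8}
5. P2@(2, 1) [+y clear] — {P10, P12, P2, P7, P8}
6. P1@(1, 0) [+x clear] — {P1, P10, P12, P2, P7, P8}
7. P3@(2, 0) [-y clear] — {P1, P10, P12, P2, P3, P7, P8}
8. P6@(0, 0) [-y clear] — {P1, P10, P12, P2, P3, P6, P7, P8}

Valid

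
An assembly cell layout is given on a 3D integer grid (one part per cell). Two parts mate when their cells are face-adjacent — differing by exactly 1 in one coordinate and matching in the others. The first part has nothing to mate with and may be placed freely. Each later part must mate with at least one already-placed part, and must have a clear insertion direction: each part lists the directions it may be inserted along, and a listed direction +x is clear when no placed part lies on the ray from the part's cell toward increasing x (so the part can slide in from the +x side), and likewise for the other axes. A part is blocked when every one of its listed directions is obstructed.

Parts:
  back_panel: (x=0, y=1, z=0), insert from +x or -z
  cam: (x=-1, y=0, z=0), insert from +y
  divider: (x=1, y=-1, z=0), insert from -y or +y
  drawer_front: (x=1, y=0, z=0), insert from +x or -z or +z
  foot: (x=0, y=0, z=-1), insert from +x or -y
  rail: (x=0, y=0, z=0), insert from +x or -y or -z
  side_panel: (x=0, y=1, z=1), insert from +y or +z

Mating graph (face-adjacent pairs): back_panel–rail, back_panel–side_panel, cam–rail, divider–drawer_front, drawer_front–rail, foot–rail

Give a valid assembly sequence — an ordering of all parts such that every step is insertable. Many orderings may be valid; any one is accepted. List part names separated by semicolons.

1. foot@(0, 0, -1) [+x clear] — {foot}
2. rail@(0, 0, 0) [+x clear] — {foot, rail}
3. drawer_front@(1, 0, 0) [+x clear] — {drawer_front, foot, rail}
4. cam@(-1, 0, 0) [+y clear] — {cam, drawer_front, foot, rail}
5. back_panel@(0, 1, 0) [+x clear] — {back_panel, cam, drawer_front, foot, rail}
6. side_panel@(0, 1, 1) [+y clear] — {back_panel, cam, drawer_front, foot, rail, side_panel}
7. divider@(1, -1, 0) [-y clear] — {back_panel, cam, divider, drawer_front, foot, rail, side_panel}

foot; rail; drawer_front; cam; back_panel; side_panel; divider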